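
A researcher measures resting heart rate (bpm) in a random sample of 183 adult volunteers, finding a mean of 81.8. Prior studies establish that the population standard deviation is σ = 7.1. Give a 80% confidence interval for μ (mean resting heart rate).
(81.13, 82.47)

z-interval (σ known):
z* = 1.282 for 80% confidence

Margin of error = z* · σ/√n = 1.282 · 7.1/√183 = 0.67

CI: (81.8 - 0.67, 81.8 + 0.67) = (81.13, 82.47)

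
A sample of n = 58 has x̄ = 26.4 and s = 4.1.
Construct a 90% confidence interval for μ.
(25.50, 27.30)

t-interval (σ unknown):
df = n - 1 = 57
t* = 1.672 for 90% confidence

Margin of error = t* · s/√n = 1.672 · 4.1/√58 = 0.90

CI: (25.50, 27.30)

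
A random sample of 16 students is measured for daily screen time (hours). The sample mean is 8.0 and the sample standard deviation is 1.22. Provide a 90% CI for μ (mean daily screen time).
(7.47, 8.53)

t-interval (σ unknown):
df = n - 1 = 15
t* = 1.753 for 90% confidence

Margin of error = t* · s/√n = 1.753 · 1.22/√16 = 0.53

CI: (7.47, 8.53)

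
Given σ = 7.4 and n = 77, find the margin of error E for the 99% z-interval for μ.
Margin of error = 2.17

Margin of error = z* · σ/√n
= 2.576 · 7.4/√77
= 2.576 · 7.4/8.7750
= 2.17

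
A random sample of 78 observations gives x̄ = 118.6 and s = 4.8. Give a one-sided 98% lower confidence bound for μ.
μ ≥ 117.46

Lower bound (one-sided):
t* = 2.089 (one-sided for 98%)
Lower bound = x̄ - t* · s/√n = 118.6 - 2.089 · 4.8/√78 = 117.46

We are 98% confident that μ ≥ 117.46.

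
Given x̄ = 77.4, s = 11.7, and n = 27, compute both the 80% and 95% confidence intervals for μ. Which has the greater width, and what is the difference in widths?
95% CI is wider by 3.34

df = 26
80% CI: t* = 1.315, (74.44, 80.36), width = 2 · t* · s/√n = 5.92
95% CI: t* = 2.056, (72.77, 82.03), width = 2 · t* · s/√n = 9.26

The 95% CI is wider by 9.26 - 5.92 = 3.34.
Higher confidence requires a wider interval.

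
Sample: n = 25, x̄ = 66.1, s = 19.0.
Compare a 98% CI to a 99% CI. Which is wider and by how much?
99% CI is wider by 2.32

df = 24
98% CI: t* = 2.492, (56.63, 75.57), width = 2 · t* · s/√n = 18.94
99% CI: t* = 2.797, (55.47, 76.73), width = 2 · t* · s/√n = 21.26

The 99% CI is wider by 21.26 - 18.94 = 2.32.
Higher confidence requires a wider interval.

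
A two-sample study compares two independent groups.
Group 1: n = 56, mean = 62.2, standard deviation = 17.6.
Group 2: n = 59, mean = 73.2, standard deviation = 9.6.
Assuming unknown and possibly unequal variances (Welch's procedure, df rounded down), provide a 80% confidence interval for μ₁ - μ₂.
(-14.44, -7.56)

Difference: x̄₁ - x̄₂ = -11.00
SE = √(s₁²/n₁ + s₂²/n₂) = √(17.6²/56 + 9.6²/59) = 2.6634
df = 84.09 → 84 (Welch–Satterthwaite, rounded down)
t* = 1.292

CI: -11.00 ± 1.292 · 2.6634 = -11.00 ± 3.44 = (-14.44, -7.56)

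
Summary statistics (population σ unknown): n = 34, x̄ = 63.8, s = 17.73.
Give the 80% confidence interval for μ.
(59.82, 67.78)

t-interval (σ unknown):
df = n - 1 = 33
t* = 1.308 for 80% confidence

Margin of error = t* · s/√n = 1.308 · 17.73/√34 = 3.98

CI: (59.82, 67.78)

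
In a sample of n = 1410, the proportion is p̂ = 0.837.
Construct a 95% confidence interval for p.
(0.818, 0.856)

Proportion CI:
SE = √(p̂(1-p̂)/n) = √(0.837 · 0.163 / 1410) = 0.00984

z* = 1.960
Margin = z* · SE = 1.960 · 0.00984 = 0.0193

CI: 0.837 ± 0.0193 = (0.818, 0.856)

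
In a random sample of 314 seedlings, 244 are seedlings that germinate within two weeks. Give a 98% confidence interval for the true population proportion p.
(0.722, 0.832)

Proportion CI:
p̂ = 244/314 = 0.77707
SE = √(p̂(1-p̂)/n) = √(0.77707 · 0.22293 / 314) = 0.02349

z* = 2.326
Margin = z* · SE = 2.326 · 0.02349 = 0.0546

CI: 0.77707 ± 0.0546 = (0.722, 0.832)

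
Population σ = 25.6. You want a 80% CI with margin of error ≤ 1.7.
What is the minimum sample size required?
n ≥ 373

For margin E ≤ 1.7:
n ≥ (z* · σ / E)²
n ≥ (1.282 · 25.6 / 1.7)²
n ≥ 372.70

Minimum n = 373 (rounding up)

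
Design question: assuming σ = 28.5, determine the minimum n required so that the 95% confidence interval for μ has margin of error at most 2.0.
n ≥ 781

For margin E ≤ 2.0:
n ≥ (z* · σ / E)²
n ≥ (1.960 · 28.5 / 2.0)²
n ≥ 780.08

Minimum n = 781 (rounding up)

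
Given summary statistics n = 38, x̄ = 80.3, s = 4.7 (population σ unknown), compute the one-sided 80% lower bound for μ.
μ ≥ 79.65

Lower bound (one-sided):
t* = 0.851 (one-sided for 80%)
Lower bound = x̄ - t* · s/√n = 80.3 - 0.851 · 4.7/√38 = 79.65

We are 80% confident that μ ≥ 79.65.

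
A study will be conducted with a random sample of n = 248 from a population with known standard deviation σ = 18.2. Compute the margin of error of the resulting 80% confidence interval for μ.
Margin of error = 1.48

Margin of error = z* · σ/√n
= 1.282 · 18.2/√248
= 1.282 · 18.2/15.7480
= 1.48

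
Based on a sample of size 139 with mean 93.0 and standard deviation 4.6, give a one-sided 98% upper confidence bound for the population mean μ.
μ ≤ 93.81

Upper bound (one-sided):
t* = 2.073 (one-sided for 98%)
Upper bound = x̄ + t* · s/√n = 93.0 + 2.073 · 4.6/√139 = 93.81

We are 98% confident that μ ≤ 93.81.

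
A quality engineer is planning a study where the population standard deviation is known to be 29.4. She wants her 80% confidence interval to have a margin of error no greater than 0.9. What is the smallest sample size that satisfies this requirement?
n ≥ 1754

For margin E ≤ 0.9:
n ≥ (z* · σ / E)²
n ≥ (1.282 · 29.4 / 0.9)²
n ≥ 1753.82

Minimum n = 1754 (rounding up)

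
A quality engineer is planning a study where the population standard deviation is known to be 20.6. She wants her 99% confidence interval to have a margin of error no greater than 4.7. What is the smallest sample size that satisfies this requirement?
n ≥ 128

For margin E ≤ 4.7:
n ≥ (z* · σ / E)²
n ≥ (2.576 · 20.6 / 4.7)²
n ≥ 127.48

Minimum n = 128 (rounding up)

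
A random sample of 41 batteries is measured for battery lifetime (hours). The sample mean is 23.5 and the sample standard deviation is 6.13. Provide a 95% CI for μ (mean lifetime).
(21.57, 25.43)

t-interval (σ unknown):
df = n - 1 = 40
t* = 2.021 for 95% confidence

Margin of error = t* · s/√n = 2.021 · 6.13/√41 = 1.93

CI: (21.57, 25.43)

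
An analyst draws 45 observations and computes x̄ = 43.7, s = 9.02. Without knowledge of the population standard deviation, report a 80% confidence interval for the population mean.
(41.95, 45.45)

t-interval (σ unknown):
df = n - 1 = 44
t* = 1.301 for 80% confidence

Margin of error = t* · s/√n = 1.301 · 9.02/√45 = 1.75

CI: (41.95, 45.45)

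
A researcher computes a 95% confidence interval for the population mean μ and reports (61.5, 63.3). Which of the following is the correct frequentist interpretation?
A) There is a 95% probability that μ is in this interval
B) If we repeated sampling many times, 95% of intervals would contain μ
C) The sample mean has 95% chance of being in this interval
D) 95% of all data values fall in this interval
B

A) Wrong — μ is fixed; the randomness lives in the interval, not in μ.
B) Correct — this is the frequentist long-run coverage interpretation.
C) Wrong — x̄ is observed and sits in the interval by construction.
D) Wrong — a CI is about the parameter μ, not individual data values.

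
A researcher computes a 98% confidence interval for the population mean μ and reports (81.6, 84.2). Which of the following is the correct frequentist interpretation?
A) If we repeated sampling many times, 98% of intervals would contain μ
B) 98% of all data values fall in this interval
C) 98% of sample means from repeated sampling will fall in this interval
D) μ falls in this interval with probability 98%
A

A) Correct — this is the frequentist long-run coverage interpretation.
B) Wrong — a CI is about the parameter μ, not individual data values.
C) Wrong — coverage applies to intervals containing μ, not to future x̄ values.
D) Wrong — μ is fixed; the randomness lives in the interval, not in μ.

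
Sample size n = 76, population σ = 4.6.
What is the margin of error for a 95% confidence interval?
Margin of error = 1.03

Margin of error = z* · σ/√n
= 1.960 · 4.6/√76
= 1.960 · 4.6/8.7178
= 1.03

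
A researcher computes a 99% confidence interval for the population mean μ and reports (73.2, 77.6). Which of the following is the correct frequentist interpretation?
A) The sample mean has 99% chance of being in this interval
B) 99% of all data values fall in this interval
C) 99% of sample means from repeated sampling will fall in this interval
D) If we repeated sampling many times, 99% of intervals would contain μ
D

A) Wrong — x̄ is observed and sits in the interval by construction.
B) Wrong — a CI is about the parameter μ, not individual data values.
C) Wrong — coverage applies to intervals containing μ, not to future x̄ values.
D) Correct — this is the frequentist long-run coverage interpretation.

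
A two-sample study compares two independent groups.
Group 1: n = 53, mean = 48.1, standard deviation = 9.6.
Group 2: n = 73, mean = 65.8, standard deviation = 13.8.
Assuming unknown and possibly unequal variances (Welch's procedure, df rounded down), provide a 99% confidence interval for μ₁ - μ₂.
(-23.15, -12.25)

Difference: x̄₁ - x̄₂ = -17.70
SE = √(s₁²/n₁ + s₂²/n₂) = √(9.6²/53 + 13.8²/73) = 2.0851
df = 123.81 → 123 (Welch–Satterthwaite, rounded down)
t* = 2.616

CI: -17.70 ± 2.616 · 2.0851 = -17.70 ± 5.45 = (-23.15, -12.25)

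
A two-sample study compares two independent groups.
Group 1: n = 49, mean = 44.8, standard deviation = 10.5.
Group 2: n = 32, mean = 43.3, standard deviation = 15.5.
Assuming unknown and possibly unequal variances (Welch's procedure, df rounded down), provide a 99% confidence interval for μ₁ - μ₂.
(-6.87, 9.87)

Difference: x̄₁ - x̄₂ = 1.50
SE = √(s₁²/n₁ + s₂²/n₂) = √(10.5²/49 + 15.5²/32) = 3.1237
df = 49.49 → 49 (Welch–Satterthwaite, rounded down)
t* = 2.680

CI: 1.50 ± 2.680 · 3.1237 = 1.50 ± 8.37 = (-6.87, 9.87)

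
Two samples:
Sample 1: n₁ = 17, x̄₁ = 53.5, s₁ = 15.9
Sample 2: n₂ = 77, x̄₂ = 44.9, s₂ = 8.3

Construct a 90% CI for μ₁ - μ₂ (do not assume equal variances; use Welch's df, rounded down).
(1.69, 15.51)

Difference: x̄₁ - x̄₂ = 8.60
SE = √(s₁²/n₁ + s₂²/n₂) = √(15.9²/17 + 8.3²/77) = 3.9706
df = 17.97 → 17 (Welch–Satterthwaite, rounded down)
t* = 1.740

CI: 8.60 ± 1.740 · 3.9706 = 8.60 ± 6.91 = (1.69, 15.51)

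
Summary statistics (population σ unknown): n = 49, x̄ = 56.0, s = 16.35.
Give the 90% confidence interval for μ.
(52.08, 59.92)

t-interval (σ unknown):
df = n - 1 = 48
t* = 1.677 for 90% confidence

Margin of error = t* · s/√n = 1.677 · 16.35/√49 = 3.92

CI: (52.08, 59.92)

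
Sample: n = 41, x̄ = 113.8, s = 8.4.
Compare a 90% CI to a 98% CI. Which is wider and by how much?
98% CI is wider by 1.94

df = 40
90% CI: t* = 1.684, (111.59, 116.01), width = 2 · t* · s/√n = 4.42
98% CI: t* = 2.423, (110.62, 116.98), width = 2 · t* · s/√n = 6.36

The 98% CI is wider by 6.36 - 4.42 = 1.94.
Higher confidence requires a wider interval.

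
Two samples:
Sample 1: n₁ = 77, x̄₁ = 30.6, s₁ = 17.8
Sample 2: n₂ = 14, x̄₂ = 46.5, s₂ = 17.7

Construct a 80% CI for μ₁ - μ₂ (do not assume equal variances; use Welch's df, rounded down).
(-22.75, -9.05)

Difference: x̄₁ - x̄₂ = -15.90
SE = √(s₁²/n₁ + s₂²/n₂) = √(17.8²/77 + 17.7²/14) = 5.1471
df = 18.12 → 18 (Welch–Satterthwaite, rounded down)
t* = 1.330

CI: -15.90 ± 1.330 · 5.1471 = -15.90 ± 6.85 = (-22.75, -9.05)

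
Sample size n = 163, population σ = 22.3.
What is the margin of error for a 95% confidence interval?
Margin of error = 3.42

Margin of error = z* · σ/√n
= 1.960 · 22.3/√163
= 1.960 · 22.3/12.7671
= 3.42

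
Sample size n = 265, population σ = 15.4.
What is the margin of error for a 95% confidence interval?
Margin of error = 1.85

Margin of error = z* · σ/√n
= 1.960 · 15.4/√265
= 1.960 · 15.4/16.2788
= 1.85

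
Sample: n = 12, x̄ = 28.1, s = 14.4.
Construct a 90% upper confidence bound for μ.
μ ≤ 33.77

Upper bound (one-sided):
t* = 1.363 (one-sided for 90%)
Upper bound = x̄ + t* · s/√n = 28.1 + 1.363 · 14.4/√12 = 33.77

We are 90% confident that μ ≤ 33.77.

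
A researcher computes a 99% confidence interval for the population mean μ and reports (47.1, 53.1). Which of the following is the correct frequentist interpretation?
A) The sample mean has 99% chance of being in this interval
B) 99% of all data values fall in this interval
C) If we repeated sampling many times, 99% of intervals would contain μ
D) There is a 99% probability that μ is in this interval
C

A) Wrong — x̄ is observed and sits in the interval by construction.
B) Wrong — a CI is about the parameter μ, not individual data values.
C) Correct — this is the frequentist long-run coverage interpretation.
D) Wrong — μ is fixed; the randomness lives in the interval, not in μ.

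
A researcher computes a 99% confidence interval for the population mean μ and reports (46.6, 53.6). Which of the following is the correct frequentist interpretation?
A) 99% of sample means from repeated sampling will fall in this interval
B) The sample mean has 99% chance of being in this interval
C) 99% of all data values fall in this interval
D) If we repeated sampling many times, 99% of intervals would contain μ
D

A) Wrong — coverage applies to intervals containing μ, not to future x̄ values.
B) Wrong — x̄ is observed and sits in the interval by construction.
C) Wrong — a CI is about the parameter μ, not individual data values.
D) Correct — this is the frequentist long-run coverage interpretation.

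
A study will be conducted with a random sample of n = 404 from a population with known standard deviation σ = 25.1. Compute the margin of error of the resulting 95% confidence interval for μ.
Margin of error = 2.45

Margin of error = z* · σ/√n
= 1.960 · 25.1/√404
= 1.960 · 25.1/20.0998
= 2.45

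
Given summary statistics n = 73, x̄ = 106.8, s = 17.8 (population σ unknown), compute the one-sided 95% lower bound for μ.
μ ≥ 103.33

Lower bound (one-sided):
t* = 1.666 (one-sided for 95%)
Lower bound = x̄ - t* · s/√n = 106.8 - 1.666 · 17.8/√73 = 103.33

We are 95% confident that μ ≥ 103.33.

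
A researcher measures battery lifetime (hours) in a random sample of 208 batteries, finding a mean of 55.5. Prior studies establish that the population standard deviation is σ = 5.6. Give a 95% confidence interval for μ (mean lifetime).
(54.74, 56.26)

z-interval (σ known):
z* = 1.960 for 95% confidence

Margin of error = z* · σ/√n = 1.960 · 5.6/√208 = 0.76

CI: (55.5 - 0.76, 55.5 + 0.76) = (54.74, 56.26)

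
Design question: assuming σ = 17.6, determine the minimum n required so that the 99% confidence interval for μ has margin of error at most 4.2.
n ≥ 117

For margin E ≤ 4.2:
n ≥ (z* · σ / E)²
n ≥ (2.576 · 17.6 / 4.2)²
n ≥ 116.52

Minimum n = 117 (rounding up)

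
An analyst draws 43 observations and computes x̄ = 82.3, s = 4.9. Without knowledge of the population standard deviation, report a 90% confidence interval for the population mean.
(81.04, 83.56)

t-interval (σ unknown):
df = n - 1 = 42
t* = 1.682 for 90% confidence

Margin of error = t* · s/√n = 1.682 · 4.9/√43 = 1.26

CI: (81.04, 83.56)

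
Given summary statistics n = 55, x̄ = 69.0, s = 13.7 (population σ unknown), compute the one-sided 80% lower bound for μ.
μ ≥ 67.43

Lower bound (one-sided):
t* = 0.848 (one-sided for 80%)
Lower bound = x̄ - t* · s/√n = 69.0 - 0.848 · 13.7/√55 = 67.43

We are 80% confident that μ ≥ 67.43.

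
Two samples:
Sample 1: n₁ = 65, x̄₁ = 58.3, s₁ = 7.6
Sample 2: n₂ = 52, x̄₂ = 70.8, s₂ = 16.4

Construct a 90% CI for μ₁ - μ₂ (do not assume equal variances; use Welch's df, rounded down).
(-16.61, -8.39)

Difference: x̄₁ - x̄₂ = -12.50
SE = √(s₁²/n₁ + s₂²/n₂) = √(7.6²/65 + 16.4²/52) = 2.4619
df = 68.42 → 68 (Welch–Satterthwaite, rounded down)
t* = 1.668

CI: -12.50 ± 1.668 · 2.4619 = -12.50 ± 4.11 = (-16.61, -8.39)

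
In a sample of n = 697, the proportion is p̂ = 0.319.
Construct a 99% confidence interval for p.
(0.274, 0.364)

Proportion CI:
SE = √(p̂(1-p̂)/n) = √(0.319 · 0.681 / 697) = 0.01765

z* = 2.576
Margin = z* · SE = 2.576 · 0.01765 = 0.0455

CI: 0.319 ± 0.0455 = (0.274, 0.364)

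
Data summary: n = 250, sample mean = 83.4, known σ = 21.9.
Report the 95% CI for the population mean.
(80.69, 86.11)

z-interval (σ known):
z* = 1.960 for 95% confidence

Margin of error = z* · σ/√n = 1.960 · 21.9/√250 = 2.71

CI: (83.4 - 2.71, 83.4 + 2.71) = (80.69, 86.11)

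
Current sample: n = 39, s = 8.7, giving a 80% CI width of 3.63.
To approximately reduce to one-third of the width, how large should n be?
n ≈ 351

CI width ∝ 1/√n
To reduce width by factor 3, need √n to grow by 3 → need 3² = 9 times as many samples.

Current: n = 39, width = 3.63
New: n = 351, width ≈ 1.19

Width reduced by factor of 3.63/1.19 = 3.05.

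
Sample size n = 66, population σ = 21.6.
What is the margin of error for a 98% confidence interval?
Margin of error = 6.18

Margin of error = z* · σ/√n
= 2.326 · 21.6/√66
= 2.326 · 21.6/8.1240
= 6.18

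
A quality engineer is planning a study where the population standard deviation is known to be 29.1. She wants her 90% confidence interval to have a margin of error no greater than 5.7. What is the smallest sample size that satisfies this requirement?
n ≥ 71

For margin E ≤ 5.7:
n ≥ (z* · σ / E)²
n ≥ (1.645 · 29.1 / 5.7)²
n ≥ 70.53

Minimum n = 71 (rounding up)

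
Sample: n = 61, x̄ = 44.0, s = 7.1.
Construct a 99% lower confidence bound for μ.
μ ≥ 41.83

Lower bound (one-sided):
t* = 2.390 (one-sided for 99%)
Lower bound = x̄ - t* · s/√n = 44.0 - 2.390 · 7.1/√61 = 41.83

We are 99% confident that μ ≥ 41.83.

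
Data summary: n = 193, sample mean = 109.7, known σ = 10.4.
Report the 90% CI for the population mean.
(108.47, 110.93)

z-interval (σ known):
z* = 1.645 for 90% confidence

Margin of error = z* · σ/√n = 1.645 · 10.4/√193 = 1.23

CI: (109.7 - 1.23, 109.7 + 1.23) = (108.47, 110.93)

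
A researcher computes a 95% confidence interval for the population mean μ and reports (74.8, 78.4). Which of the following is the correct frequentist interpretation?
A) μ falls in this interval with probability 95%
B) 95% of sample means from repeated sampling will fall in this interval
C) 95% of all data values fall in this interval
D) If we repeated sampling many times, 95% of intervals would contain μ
D

A) Wrong — μ is fixed; the randomness lives in the interval, not in μ.
B) Wrong — coverage applies to intervals containing μ, not to future x̄ values.
C) Wrong — a CI is about the parameter μ, not individual data values.
D) Correct — this is the frequentist long-run coverage interpretation.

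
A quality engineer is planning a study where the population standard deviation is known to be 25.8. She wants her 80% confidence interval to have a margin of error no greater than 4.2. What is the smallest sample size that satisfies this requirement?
n ≥ 63

For margin E ≤ 4.2:
n ≥ (z* · σ / E)²
n ≥ (1.282 · 25.8 / 4.2)²
n ≥ 62.02

Minimum n = 63 (rounding up)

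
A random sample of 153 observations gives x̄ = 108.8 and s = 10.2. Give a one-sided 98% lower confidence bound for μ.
μ ≥ 107.09

Lower bound (one-sided):
t* = 2.072 (one-sided for 98%)
Lower bound = x̄ - t* · s/√n = 108.8 - 2.072 · 10.2/√153 = 107.09

We are 98% confident that μ ≥ 107.09.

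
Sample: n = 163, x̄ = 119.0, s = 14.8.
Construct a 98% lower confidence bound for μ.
μ ≥ 116.60

Lower bound (one-sided):
t* = 2.070 (one-sided for 98%)
Lower bound = x̄ - t* · s/√n = 119.0 - 2.070 · 14.8/√163 = 116.60

We are 98% confident that μ ≥ 116.60.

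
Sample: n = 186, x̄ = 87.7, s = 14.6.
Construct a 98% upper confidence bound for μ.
μ ≤ 89.91

Upper bound (one-sided):
t* = 2.068 (one-sided for 98%)
Upper bound = x̄ + t* · s/√n = 87.7 + 2.068 · 14.6/√186 = 89.91

We are 98% confident that μ ≤ 89.91.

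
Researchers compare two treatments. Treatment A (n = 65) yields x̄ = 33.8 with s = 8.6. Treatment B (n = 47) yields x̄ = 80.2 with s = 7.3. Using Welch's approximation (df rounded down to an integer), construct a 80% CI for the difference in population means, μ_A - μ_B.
(-48.34, -44.46)

Difference: x̄₁ - x̄₂ = -46.40
SE = √(s₁²/n₁ + s₂²/n₂) = √(8.6²/65 + 7.3²/47) = 1.5072
df = 107.12 → 107 (Welch–Satterthwaite, rounded down)
t* = 1.290

CI: -46.40 ± 1.290 · 1.5072 = -46.40 ± 1.94 = (-48.34, -44.46)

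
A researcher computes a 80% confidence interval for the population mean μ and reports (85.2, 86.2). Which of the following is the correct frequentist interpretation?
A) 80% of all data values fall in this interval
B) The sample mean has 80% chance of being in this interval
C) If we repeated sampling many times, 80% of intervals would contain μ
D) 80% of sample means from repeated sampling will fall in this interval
C

A) Wrong — a CI is about the parameter μ, not individual data values.
B) Wrong — x̄ is observed and sits in the interval by construction.
C) Correct — this is the frequentist long-run coverage interpretation.
D) Wrong — coverage applies to intervals containing μ, not to future x̄ values.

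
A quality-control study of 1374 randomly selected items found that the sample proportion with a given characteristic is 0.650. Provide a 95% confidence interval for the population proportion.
(0.625, 0.675)

Proportion CI:
SE = √(p̂(1-p̂)/n) = √(0.650 · 0.350 / 1374) = 0.01287

z* = 1.960
Margin = z* · SE = 1.960 · 0.01287 = 0.0252

CI: 0.650 ± 0.0252 = (0.625, 0.675)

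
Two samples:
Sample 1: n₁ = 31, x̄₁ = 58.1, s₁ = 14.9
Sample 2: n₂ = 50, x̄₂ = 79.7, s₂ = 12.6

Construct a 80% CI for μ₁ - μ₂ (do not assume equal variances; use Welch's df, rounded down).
(-25.77, -17.43)

Difference: x̄₁ - x̄₂ = -21.60
SE = √(s₁²/n₁ + s₂²/n₂) = √(14.9²/31 + 12.6²/50) = 3.2151
df = 55.79 → 55 (Welch–Satterthwaite, rounded down)
t* = 1.297

CI: -21.60 ± 1.297 · 3.2151 = -21.60 ± 4.17 = (-25.77, -17.43)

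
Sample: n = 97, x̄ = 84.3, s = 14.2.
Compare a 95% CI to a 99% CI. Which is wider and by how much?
99% CI is wider by 1.86

df = 96
95% CI: t* = 1.985, (81.44, 87.16), width = 2 · t* · s/√n = 5.72
99% CI: t* = 2.628, (80.51, 88.09), width = 2 · t* · s/√n = 7.58

The 99% CI is wider by 7.58 - 5.72 = 1.86.
Higher confidence requires a wider interval.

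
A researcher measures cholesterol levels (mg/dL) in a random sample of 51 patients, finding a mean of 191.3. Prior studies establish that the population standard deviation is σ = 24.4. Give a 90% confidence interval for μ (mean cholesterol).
(185.68, 196.92)

z-interval (σ known):
z* = 1.645 for 90% confidence

Margin of error = z* · σ/√n = 1.645 · 24.4/√51 = 5.62

CI: (191.3 - 5.62, 191.3 + 5.62) = (185.68, 196.92)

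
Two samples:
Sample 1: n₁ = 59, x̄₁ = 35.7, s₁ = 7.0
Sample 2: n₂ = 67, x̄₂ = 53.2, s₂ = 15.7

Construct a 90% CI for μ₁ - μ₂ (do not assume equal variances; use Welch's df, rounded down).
(-21.03, -13.97)

Difference: x̄₁ - x̄₂ = -17.50
SE = √(s₁²/n₁ + s₂²/n₂) = √(7.0²/59 + 15.7²/67) = 2.1235
df = 93.73 → 93 (Welch–Satterthwaite, rounded down)
t* = 1.661

CI: -17.50 ± 1.661 · 2.1235 = -17.50 ± 3.53 = (-21.03, -13.97)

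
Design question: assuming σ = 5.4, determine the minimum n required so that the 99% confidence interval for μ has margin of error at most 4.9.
n ≥ 9

For margin E ≤ 4.9:
n ≥ (z* · σ / E)²
n ≥ (2.576 · 5.4 / 4.9)²
n ≥ 8.06

Minimum n = 9 (rounding up)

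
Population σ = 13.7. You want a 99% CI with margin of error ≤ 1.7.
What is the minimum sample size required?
n ≥ 431

For margin E ≤ 1.7:
n ≥ (z* · σ / E)²
n ≥ (2.576 · 13.7 / 1.7)²
n ≥ 430.96

Minimum n = 431 (rounding up)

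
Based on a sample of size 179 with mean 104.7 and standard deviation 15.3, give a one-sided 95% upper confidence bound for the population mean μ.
μ ≤ 106.59

Upper bound (one-sided):
t* = 1.653 (one-sided for 95%)
Upper bound = x̄ + t* · s/√n = 104.7 + 1.653 · 15.3/√179 = 106.59

We are 95% confident that μ ≤ 106.59.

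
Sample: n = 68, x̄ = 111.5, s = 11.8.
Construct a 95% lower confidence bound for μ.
μ ≥ 109.11

Lower bound (one-sided):
t* = 1.668 (one-sided for 95%)
Lower bound = x̄ - t* · s/√n = 111.5 - 1.668 · 11.8/√68 = 109.11

We are 95% confident that μ ≥ 109.11.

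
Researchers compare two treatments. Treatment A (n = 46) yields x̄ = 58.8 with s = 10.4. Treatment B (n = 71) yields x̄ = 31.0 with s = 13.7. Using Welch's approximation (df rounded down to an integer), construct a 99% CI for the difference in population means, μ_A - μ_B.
(21.94, 33.66)

Difference: x̄₁ - x̄₂ = 27.80
SE = √(s₁²/n₁ + s₂²/n₂) = √(10.4²/46 + 13.7²/71) = 2.2349
df = 112.03 → 112 (Welch–Satterthwaite, rounded down)
t* = 2.620

CI: 27.80 ± 2.620 · 2.2349 = 27.80 ± 5.86 = (21.94, 33.66)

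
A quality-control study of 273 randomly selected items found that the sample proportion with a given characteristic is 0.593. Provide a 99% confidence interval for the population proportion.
(0.516, 0.670)

Proportion CI:
SE = √(p̂(1-p̂)/n) = √(0.593 · 0.407 / 273) = 0.02973

z* = 2.576
Margin = z* · SE = 2.576 · 0.02973 = 0.0766

CI: 0.593 ± 0.0766 = (0.516, 0.670)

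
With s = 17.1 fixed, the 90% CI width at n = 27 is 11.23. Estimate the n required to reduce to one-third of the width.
n ≈ 243

CI width ∝ 1/√n
To reduce width by factor 3, need √n to grow by 3 → need 3² = 9 times as many samples.

Current: n = 27, width = 11.23
New: n = 243, width ≈ 3.62

Width reduced by factor of 11.23/3.62 = 3.10.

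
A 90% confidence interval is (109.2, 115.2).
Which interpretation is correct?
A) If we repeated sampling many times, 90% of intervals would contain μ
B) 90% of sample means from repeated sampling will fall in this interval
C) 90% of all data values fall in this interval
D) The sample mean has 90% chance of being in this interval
A

A) Correct — this is the frequentist long-run coverage interpretation.
B) Wrong — coverage applies to intervals containing μ, not to future x̄ values.
C) Wrong — a CI is about the parameter μ, not individual data values.
D) Wrong — x̄ is observed and sits in the interval by construction.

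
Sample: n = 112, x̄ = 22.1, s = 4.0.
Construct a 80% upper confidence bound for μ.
μ ≤ 22.42

Upper bound (one-sided):
t* = 0.845 (one-sided for 80%)
Upper bound = x̄ + t* · s/√n = 22.1 + 0.845 · 4.0/√112 = 22.42

We are 80% confident that μ ≤ 22.42.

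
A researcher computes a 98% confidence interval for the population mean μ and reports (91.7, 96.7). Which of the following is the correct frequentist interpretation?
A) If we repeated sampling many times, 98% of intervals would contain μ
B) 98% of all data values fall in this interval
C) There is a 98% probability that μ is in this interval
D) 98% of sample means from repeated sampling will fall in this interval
A

A) Correct — this is the frequentist long-run coverage interpretation.
B) Wrong — a CI is about the parameter μ, not individual data values.
C) Wrong — μ is fixed; the randomness lives in the interval, not in μ.
D) Wrong — coverage applies to intervals containing μ, not to future x̄ values.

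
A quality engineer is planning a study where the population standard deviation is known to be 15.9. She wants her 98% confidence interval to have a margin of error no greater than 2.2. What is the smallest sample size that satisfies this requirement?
n ≥ 283

For margin E ≤ 2.2:
n ≥ (z* · σ / E)²
n ≥ (2.326 · 15.9 / 2.2)²
n ≥ 282.60

Minimum n = 283 (rounding up)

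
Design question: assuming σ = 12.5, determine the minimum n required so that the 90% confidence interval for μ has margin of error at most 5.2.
n ≥ 16

For margin E ≤ 5.2:
n ≥ (z* · σ / E)²
n ≥ (1.645 · 12.5 / 5.2)²
n ≥ 15.64

Minimum n = 16 (rounding up)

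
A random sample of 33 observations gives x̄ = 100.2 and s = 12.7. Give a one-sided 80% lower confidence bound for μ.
μ ≥ 98.31

Lower bound (one-sided):
t* = 0.853 (one-sided for 80%)
Lower bound = x̄ - t* · s/√n = 100.2 - 0.853 · 12.7/√33 = 98.31

We are 80% confident that μ ≥ 98.31.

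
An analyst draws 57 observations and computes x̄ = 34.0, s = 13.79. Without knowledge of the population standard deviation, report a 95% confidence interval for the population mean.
(30.34, 37.66)

t-interval (σ unknown):
df = n - 1 = 56
t* = 2.003 for 95% confidence

Margin of error = t* · s/√n = 2.003 · 13.79/√57 = 3.66

CI: (30.34, 37.66)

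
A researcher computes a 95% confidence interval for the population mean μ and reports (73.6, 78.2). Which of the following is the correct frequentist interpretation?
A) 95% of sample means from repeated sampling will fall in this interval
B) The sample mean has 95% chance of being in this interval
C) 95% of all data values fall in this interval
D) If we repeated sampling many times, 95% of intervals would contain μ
D

A) Wrong — coverage applies to intervals containing μ, not to future x̄ values.
B) Wrong — x̄ is observed and sits in the interval by construction.
C) Wrong — a CI is about the parameter μ, not individual data values.
D) Correct — this is the frequentist long-run coverage interpretation.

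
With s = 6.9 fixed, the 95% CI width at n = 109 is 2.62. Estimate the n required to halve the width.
n ≈ 436

CI width ∝ 1/√n
To reduce width by factor 2, need √n to grow by 2 → need 2² = 4 times as many samples.

Current: n = 109, width = 2.62
New: n = 436, width ≈ 1.30

Width reduced by factor of 2.62/1.30 = 2.02.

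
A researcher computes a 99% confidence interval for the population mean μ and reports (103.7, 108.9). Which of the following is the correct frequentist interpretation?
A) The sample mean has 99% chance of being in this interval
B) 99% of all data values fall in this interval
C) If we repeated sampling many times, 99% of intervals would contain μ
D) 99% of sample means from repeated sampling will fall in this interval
C

A) Wrong — x̄ is observed and sits in the interval by construction.
B) Wrong — a CI is about the parameter μ, not individual data values.
C) Correct — this is the frequentist long-run coverage interpretation.
D) Wrong — coverage applies to intervals containing μ, not to future x̄ values.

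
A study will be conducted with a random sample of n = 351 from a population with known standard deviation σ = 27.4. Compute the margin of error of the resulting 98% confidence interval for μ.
Margin of error = 3.40

Margin of error = z* · σ/√n
= 2.326 · 27.4/√351
= 2.326 · 27.4/18.7350
= 3.40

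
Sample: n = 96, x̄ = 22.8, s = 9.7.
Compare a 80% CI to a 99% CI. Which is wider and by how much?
99% CI is wider by 2.65

df = 95
80% CI: t* = 1.291, (21.52, 24.08), width = 2 · t* · s/√n = 2.56
99% CI: t* = 2.629, (20.20, 25.40), width = 2 · t* · s/√n = 5.21

The 99% CI is wider by 5.21 - 2.56 = 2.65.
Higher confidence requires a wider interval.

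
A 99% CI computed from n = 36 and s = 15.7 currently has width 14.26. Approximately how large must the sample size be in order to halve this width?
n ≈ 144

CI width ∝ 1/√n
To reduce width by factor 2, need √n to grow by 2 → need 2² = 4 times as many samples.

Current: n = 36, width = 14.26
New: n = 144, width ≈ 6.83

Width reduced by factor of 14.26/6.83 = 2.09.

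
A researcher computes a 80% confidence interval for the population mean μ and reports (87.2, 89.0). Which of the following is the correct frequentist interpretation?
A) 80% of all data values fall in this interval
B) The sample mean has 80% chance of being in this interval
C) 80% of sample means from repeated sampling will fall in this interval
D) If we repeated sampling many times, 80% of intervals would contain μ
D

A) Wrong — a CI is about the parameter μ, not individual data values.
B) Wrong — x̄ is observed and sits in the interval by construction.
C) Wrong — coverage applies to intervals containing μ, not to future x̄ values.
D) Correct — this is the frequentist long-run coverage interpretation.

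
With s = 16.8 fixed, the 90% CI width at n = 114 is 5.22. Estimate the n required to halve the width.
n ≈ 456

CI width ∝ 1/√n
To reduce width by factor 2, need √n to grow by 2 → need 2² = 4 times as many samples.

Current: n = 114, width = 5.22
New: n = 456, width ≈ 2.59

Width reduced by factor of 5.22/2.59 = 2.02.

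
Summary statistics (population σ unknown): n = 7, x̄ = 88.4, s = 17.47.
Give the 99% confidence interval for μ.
(63.92, 112.88)

t-interval (σ unknown):
df = n - 1 = 6
t* = 3.707 for 99% confidence

Margin of error = t* · s/√n = 3.707 · 17.47/√7 = 24.48

CI: (63.92, 112.88)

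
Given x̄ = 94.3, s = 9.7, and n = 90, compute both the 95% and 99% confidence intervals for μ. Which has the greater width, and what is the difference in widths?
99% CI is wider by 1.32

df = 89
95% CI: t* = 1.987, (92.27, 96.33), width = 2 · t* · s/√n = 4.06
99% CI: t* = 2.632, (91.61, 96.99), width = 2 · t* · s/√n = 5.38

The 99% CI is wider by 5.38 - 4.06 = 1.32.
Higher confidence requires a wider interval.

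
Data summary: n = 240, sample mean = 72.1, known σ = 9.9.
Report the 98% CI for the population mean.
(70.61, 73.59)

z-interval (σ known):
z* = 2.326 for 98% confidence

Margin of error = z* · σ/√n = 2.326 · 9.9/√240 = 1.49

CI: (72.1 - 1.49, 72.1 + 1.49) = (70.61, 73.59)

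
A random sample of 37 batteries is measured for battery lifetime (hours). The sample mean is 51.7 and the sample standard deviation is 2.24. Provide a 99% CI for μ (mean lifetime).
(50.70, 52.70)

t-interval (σ unknown):
df = n - 1 = 36
t* = 2.719 for 99% confidence

Margin of error = t* · s/√n = 2.719 · 2.24/√37 = 1.00

CI: (50.70, 52.70)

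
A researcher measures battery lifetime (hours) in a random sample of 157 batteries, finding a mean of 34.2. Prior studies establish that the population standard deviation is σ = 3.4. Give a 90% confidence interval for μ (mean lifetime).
(33.75, 34.65)

z-interval (σ known):
z* = 1.645 for 90% confidence

Margin of error = z* · σ/√n = 1.645 · 3.4/√157 = 0.45

CI: (34.2 - 0.45, 34.2 + 0.45) = (33.75, 34.65)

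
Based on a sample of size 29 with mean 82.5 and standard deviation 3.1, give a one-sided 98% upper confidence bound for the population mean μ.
μ ≤ 83.74

Upper bound (one-sided):
t* = 2.154 (one-sided for 98%)
Upper bound = x̄ + t* · s/√n = 82.5 + 2.154 · 3.1/√29 = 83.74

We are 98% confident that μ ≤ 83.74.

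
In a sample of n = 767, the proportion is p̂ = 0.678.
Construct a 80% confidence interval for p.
(0.656, 0.700)

Proportion CI:
SE = √(p̂(1-p̂)/n) = √(0.678 · 0.322 / 767) = 0.01687

z* = 1.282
Margin = z* · SE = 1.282 · 0.01687 = 0.0216

CI: 0.678 ± 0.0216 = (0.656, 0.700)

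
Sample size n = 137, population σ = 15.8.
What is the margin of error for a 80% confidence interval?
Margin of error = 1.73

Margin of error = z* · σ/√n
= 1.282 · 15.8/√137
= 1.282 · 15.8/11.7047
= 1.73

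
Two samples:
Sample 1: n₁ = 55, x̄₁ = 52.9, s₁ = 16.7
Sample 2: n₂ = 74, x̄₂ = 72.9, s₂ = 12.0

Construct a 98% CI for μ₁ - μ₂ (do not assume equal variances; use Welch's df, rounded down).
(-26.27, -13.73)

Difference: x̄₁ - x̄₂ = -20.00
SE = √(s₁²/n₁ + s₂²/n₂) = √(16.7²/55 + 12.0²/74) = 2.6489
df = 93.24 → 93 (Welch–Satterthwaite, rounded down)
t* = 2.367

CI: -20.00 ± 2.367 · 2.6489 = -20.00 ± 6.27 = (-26.27, -13.73)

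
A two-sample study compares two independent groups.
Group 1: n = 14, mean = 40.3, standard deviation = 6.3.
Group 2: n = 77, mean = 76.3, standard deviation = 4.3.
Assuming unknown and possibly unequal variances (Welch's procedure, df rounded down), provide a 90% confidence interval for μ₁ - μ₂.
(-39.07, -32.93)

Difference: x̄₁ - x̄₂ = -36.00
SE = √(s₁²/n₁ + s₂²/n₂) = √(6.3²/14 + 4.3²/77) = 1.7536
df = 15.28 → 15 (Welch–Satterthwaite, rounded down)
t* = 1.753

CI: -36.00 ± 1.753 · 1.7536 = -36.00 ± 3.07 = (-39.07, -32.93)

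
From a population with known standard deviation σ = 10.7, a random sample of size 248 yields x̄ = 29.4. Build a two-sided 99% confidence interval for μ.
(27.65, 31.15)

z-interval (σ known):
z* = 2.576 for 99% confidence

Margin of error = z* · σ/√n = 2.576 · 10.7/√248 = 1.75

CI: (29.4 - 1.75, 29.4 + 1.75) = (27.65, 31.15)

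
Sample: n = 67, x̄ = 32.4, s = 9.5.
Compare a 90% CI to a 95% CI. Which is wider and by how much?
95% CI is wider by 0.77

df = 66
90% CI: t* = 1.668, (30.46, 34.34), width = 2 · t* · s/√n = 3.87
95% CI: t* = 1.997, (30.08, 34.72), width = 2 · t* · s/√n = 4.64

The 95% CI is wider by 4.64 - 3.87 = 0.77.
Higher confidence requires a wider interval.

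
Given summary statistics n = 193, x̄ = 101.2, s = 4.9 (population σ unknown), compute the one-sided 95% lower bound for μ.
μ ≥ 100.62

Lower bound (one-sided):
t* = 1.653 (one-sided for 95%)
Lower bound = x̄ - t* · s/√n = 101.2 - 1.653 · 4.9/√193 = 100.62

We are 95% confident that μ ≥ 100.62.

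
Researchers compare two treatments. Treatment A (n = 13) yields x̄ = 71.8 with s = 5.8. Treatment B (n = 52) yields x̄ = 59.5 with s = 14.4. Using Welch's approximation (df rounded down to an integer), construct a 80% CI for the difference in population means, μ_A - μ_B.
(8.97, 15.63)

Difference: x̄₁ - x̄₂ = 12.30
SE = √(s₁²/n₁ + s₂²/n₂) = √(5.8²/13 + 14.4²/52) = 2.5643
df = 49.71 → 49 (Welch–Satterthwaite, rounded down)
t* = 1.299

CI: 12.30 ± 1.299 · 2.5643 = 12.30 ± 3.33 = (8.97, 15.63)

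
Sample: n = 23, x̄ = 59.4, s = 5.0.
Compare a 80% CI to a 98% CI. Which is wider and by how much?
98% CI is wider by 2.48

df = 22
80% CI: t* = 1.321, (58.02, 60.78), width = 2 · t* · s/√n = 2.75
98% CI: t* = 2.508, (56.79, 62.01), width = 2 · t* · s/√n = 5.23

The 98% CI is wider by 5.23 - 2.75 = 2.48.
Higher confidence requires a wider interval.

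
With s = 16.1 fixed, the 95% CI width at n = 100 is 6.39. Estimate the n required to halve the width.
n ≈ 400

CI width ∝ 1/√n
To reduce width by factor 2, need √n to grow by 2 → need 2² = 4 times as many samples.

Current: n = 100, width = 6.39
New: n = 400, width ≈ 3.17

Width reduced by factor of 6.39/3.17 = 2.02.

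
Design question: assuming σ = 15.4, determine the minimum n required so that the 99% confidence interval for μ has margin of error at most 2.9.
n ≥ 188

For margin E ≤ 2.9:
n ≥ (z* · σ / E)²
n ≥ (2.576 · 15.4 / 2.9)²
n ≥ 187.13

Minimum n = 188 (rounding up)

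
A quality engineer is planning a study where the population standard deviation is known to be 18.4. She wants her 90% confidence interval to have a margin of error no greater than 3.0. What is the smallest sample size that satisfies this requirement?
n ≥ 102

For margin E ≤ 3.0:
n ≥ (z* · σ / E)²
n ≥ (1.645 · 18.4 / 3.0)²
n ≥ 101.79

Minimum n = 102 (rounding up)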